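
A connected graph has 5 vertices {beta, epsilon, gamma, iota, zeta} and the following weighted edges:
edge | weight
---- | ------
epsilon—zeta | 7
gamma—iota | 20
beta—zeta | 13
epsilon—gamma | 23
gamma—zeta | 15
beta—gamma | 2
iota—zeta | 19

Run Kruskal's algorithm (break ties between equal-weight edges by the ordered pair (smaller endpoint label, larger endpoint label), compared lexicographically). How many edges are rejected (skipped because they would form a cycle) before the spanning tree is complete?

Kruskal: consider edges lightest-first.
beta—gamma (2): add — endpoints in different components.
epsilon—zeta (7): add — endpoints in different components.
beta—zeta (13): add — endpoints in different components.
gamma—zeta (15): skip — gamma and zeta already connected.
iota—zeta (19): add — endpoints in different components.
Edges rejected before the tree was complete: 1.

1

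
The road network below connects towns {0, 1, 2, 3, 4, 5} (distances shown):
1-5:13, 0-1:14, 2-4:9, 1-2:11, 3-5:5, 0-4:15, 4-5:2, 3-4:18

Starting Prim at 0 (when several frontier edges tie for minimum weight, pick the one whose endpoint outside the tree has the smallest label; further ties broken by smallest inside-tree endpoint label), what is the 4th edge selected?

4-5

Prim's algorithm from 0:
Step 1: frontier [0-1 14, 0-4 15] → take 0-1 (14); add 1.
Step 2: frontier [0-4 15, 1-2 11, 1-5 13] → take 1-2 (11); add 2.
Step 3: frontier [0-4 15, 1-5 13, 2-4 9] → take 2-4 (9); add 4.
Step 4: frontier [1-5 13, 4-5 2, 3-4 18] → take 4-5 (2); add 5.
Step 5: frontier [3-4 18, 3-5 5] → take 3-5 (5); add 3.
The 4th edge added is 4-5.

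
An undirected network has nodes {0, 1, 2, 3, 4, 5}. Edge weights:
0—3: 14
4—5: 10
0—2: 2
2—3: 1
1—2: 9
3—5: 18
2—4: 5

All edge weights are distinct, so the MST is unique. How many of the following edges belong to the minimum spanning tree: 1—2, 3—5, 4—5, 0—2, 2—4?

Sort edges by weight, then run Kruskal:
2—3 (1): add. Components now {0} {1} {2,3} {4} {5}
0—2 (2): add. Components now {0,2,3} {1} {4} {5}
2—4 (5): add. Components now {0,2,3,4} {1} {5}
1—2 (9): add. Components now {0,1,2,3,4} {5}
4—5 (10): add. Components now {0,1,2,3,4,5}
MST edge set: {2—3, 0—2, 2—4, 1—2, 4—5}.
Of the listed edges, {1—2, 4—5, 0—2, 2—4} are in the MST → 4.

4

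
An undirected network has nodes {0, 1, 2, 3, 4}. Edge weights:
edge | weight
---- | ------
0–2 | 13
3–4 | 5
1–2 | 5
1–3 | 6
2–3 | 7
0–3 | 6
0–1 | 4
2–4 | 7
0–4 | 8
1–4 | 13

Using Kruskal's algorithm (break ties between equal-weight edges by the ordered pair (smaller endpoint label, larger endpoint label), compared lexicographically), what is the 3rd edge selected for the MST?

3-4

Sort edges by weight, then run Kruskal:
0–1 (4): add. Components now {0,1} {2} {3} {4}
1–2 (5): add. Components now {0,1,2} {3} {4}
3–4 (5): add. Components now {0,1,2} {3,4}
0–3 (6): add. Components now {0,1,2,3,4}
The 3rd edge added is 3–4.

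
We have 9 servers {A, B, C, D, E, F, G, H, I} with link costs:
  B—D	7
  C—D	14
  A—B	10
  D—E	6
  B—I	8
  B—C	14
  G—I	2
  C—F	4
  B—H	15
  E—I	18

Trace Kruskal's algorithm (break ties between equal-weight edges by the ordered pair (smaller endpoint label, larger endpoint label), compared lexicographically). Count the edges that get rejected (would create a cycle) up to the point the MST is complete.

Sort edges by weight, then run Kruskal:
G—I (2): add — endpoints in different components.
C—F (4): add — endpoints in different components.
D—E (6): add — endpoints in different components.
B—D (7): add — endpoints in different components.
B—I (8): add — endpoints in different components.
A—B (10): add — endpoints in different components.
B—C (14): add — endpoints in different components.
C—D (14): skip — C and D already connected.
B—H (15): add — endpoints in different components.
Edges rejected before the tree was complete: 1.

1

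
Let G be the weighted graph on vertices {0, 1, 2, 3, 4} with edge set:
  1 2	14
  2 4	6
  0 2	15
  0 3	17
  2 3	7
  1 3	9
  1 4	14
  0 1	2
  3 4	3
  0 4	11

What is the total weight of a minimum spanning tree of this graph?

20

Kruskal's algorithm — process edges by increasing weight (ties by edge label):
0 1 (2): add. Components now {0,1} {2} {3} {4}
3 4 (3): add. Components now {0,1} {2} {3,4}
2 4 (6): add. Components now {0,1} {2,3,4}
2 3 (7): skip — 2 and 3 already connected.
1 3 (9): add. Components now {0,1,2,3,4}
MST edges: 0 1, 3 4, 2 4, 1 3; total weight 2+3+6+9 = 20.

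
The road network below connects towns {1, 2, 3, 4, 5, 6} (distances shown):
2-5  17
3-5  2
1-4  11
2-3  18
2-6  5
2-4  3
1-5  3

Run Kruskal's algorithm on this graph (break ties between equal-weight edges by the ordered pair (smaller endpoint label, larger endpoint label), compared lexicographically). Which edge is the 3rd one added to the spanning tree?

Kruskal: consider edges lightest-first.
3-5 (2): add — endpoints in different components.
1-5 (3): add — endpoints in different components.
2-4 (3): add — endpoints in different components.
2-6 (5): add — endpoints in different components.
1-4 (11): add — endpoints in different components.
The 3rd edge added is 2-4.

2-4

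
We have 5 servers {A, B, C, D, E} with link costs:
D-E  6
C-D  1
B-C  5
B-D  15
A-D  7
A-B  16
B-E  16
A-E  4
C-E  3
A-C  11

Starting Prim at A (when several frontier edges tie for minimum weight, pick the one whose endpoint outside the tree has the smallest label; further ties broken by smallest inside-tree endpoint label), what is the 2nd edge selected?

C-E

Prim's algorithm from A:
Step 1: cheapest edge leaving the tree is A-E (4); add E.
Step 2: cheapest edge leaving the tree is C-E (3); add C.
Step 3: cheapest edge leaving the tree is C-D (1); add D.
Step 4: cheapest edge leaving the tree is B-C (5); add B.
The 2nd edge added is C-E.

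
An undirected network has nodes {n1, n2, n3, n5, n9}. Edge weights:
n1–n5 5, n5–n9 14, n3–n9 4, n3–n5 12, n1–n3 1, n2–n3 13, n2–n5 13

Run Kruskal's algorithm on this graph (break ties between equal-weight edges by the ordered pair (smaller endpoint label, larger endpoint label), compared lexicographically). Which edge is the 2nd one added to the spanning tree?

n3-n9

Kruskal's algorithm — process edges by increasing weight (ties by edge label):
n1–n3 (1): add — endpoints in different components.
n3–n9 (4): add — endpoints in different components.
n1–n5 (5): add — endpoints in different components.
n3–n5 (12): skip — n5 and n3 already connected.
n2–n3 (13): add — endpoints in different components.
The 2nd edge added is n3–n9.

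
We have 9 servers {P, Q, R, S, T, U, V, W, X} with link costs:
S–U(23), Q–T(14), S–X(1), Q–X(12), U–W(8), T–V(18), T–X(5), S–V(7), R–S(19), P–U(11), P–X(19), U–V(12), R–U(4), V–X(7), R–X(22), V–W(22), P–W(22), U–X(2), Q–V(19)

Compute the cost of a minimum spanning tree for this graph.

Sort edges by weight, then run Kruskal:
S–X (1): add — endpoints in different components.
U–X (2): add — endpoints in different components.
R–U (4): add — endpoints in different components.
T–X (5): add — endpoints in different components.
S–V (7): add — endpoints in different components.
V–X (7): skip — V and X already connected.
U–W (8): add — endpoints in different components.
P–U (11): add — endpoints in different components.
Q–X (12): add — endpoints in different components.
MST edges: S–X, U–X, R–U, T–X, S–V, U–W, P–U, Q–X; total weight 1+2+4+5+7+8+11+12 = 50.

50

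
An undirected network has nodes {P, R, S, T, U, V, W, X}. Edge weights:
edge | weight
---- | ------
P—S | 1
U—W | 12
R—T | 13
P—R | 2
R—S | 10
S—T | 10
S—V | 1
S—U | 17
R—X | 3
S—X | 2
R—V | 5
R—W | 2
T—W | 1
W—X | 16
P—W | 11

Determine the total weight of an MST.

21

Kruskal: consider edges lightest-first.
P—S (1): add — endpoints in different components.
S—V (1): add — endpoints in different components.
T—W (1): add — endpoints in different components.
P—R (2): add — endpoints in different components.
R—W (2): add — endpoints in different components.
S—X (2): add — endpoints in different components.
R—X (3): skip — R and X already connected.
R—V (5): skip — R and V already connected.
R—S (10): skip — R and S already connected.
S—T (10): skip — S and T already connected.
P—W (11): skip — W and P already connected.
U—W (12): add — endpoints in different components.
MST edges: P—S, S—V, T—W, P—R, R—W, S—X, U—W; total weight 1+1+1+2+2+2+12 = 21.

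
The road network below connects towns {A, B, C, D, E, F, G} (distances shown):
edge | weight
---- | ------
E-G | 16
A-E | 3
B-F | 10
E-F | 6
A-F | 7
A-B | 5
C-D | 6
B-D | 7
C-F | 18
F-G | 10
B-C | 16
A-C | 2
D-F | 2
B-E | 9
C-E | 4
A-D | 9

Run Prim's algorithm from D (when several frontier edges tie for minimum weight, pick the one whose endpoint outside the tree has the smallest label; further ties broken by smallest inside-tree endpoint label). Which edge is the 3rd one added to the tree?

Prim, starting at D.
Step 1: cheapest edge leaving the tree is D-F (2); add F.
Step 2: cheapest edge leaving the tree is C-D (6); add C.
Step 3: cheapest edge leaving the tree is A-C (2); add A.
Step 4: cheapest edge leaving the tree is A-E (3); add E.
Step 5: cheapest edge leaving the tree is A-B (5); add B.
Step 6: cheapest edge leaving the tree is F-G (10); add G.
The 3rd edge added is A-C.

A-C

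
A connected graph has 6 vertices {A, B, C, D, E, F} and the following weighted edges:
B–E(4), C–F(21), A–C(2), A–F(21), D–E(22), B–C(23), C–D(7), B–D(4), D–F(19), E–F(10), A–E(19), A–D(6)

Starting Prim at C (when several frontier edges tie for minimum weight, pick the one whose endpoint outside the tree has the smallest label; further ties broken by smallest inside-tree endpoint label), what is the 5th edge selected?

Prim, starting at C.
Step 1: frontier [A–C 2, C–D 7, C–F 21, B–C 23] → take A–C (2); add A.
Step 2: frontier [A–D 6, A–E 19, A–F 21, C–D 7, C–F 21, B–C 23] → take A–D (6); add D.
Step 3: frontier [A–E 19, A–F 21, C–F 21, B–C 23, B–D 4, D–F 19, D–E 22] → take B–D (4); add B.
Step 4: frontier [A–E 19, A–F 21, B–E 4, C–F 21, D–F 19, D–E 22] → take B–E (4); add E.
Step 5: frontier [A–F 21, C–F 21, D–F 19, E–F 10] → take E–F (10); add F.
The 5th edge added is E–F.

E-F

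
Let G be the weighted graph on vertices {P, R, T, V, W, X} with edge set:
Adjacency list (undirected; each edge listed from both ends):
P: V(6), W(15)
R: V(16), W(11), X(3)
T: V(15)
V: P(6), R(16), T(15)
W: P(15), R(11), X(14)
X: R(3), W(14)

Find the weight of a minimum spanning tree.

50

Prim, starting at T.
Step 1: frontier [T–V 15] → take T–V (15); add V.
Step 2: frontier [P–V 6, R–V 16] → take P–V (6); add P.
Step 3: frontier [P–W 15, R–V 16] → take P–W (15); add W.
Step 4: frontier [R–V 16, R–W 11, W–X 14] → take R–W (11); add R.
Step 5: frontier [R–X 3, W–X 14] → take R–X (3); add X.
MST edges: T–V, P–V, P–W, R–W, R–X; total weight 15+6+15+11+3 = 50.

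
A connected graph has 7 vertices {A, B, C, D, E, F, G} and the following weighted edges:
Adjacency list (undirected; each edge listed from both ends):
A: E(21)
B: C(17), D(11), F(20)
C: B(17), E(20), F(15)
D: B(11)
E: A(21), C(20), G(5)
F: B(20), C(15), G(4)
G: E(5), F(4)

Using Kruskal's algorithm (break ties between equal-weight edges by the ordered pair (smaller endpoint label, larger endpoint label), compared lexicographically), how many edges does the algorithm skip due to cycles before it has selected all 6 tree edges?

Kruskal: consider edges lightest-first.
F-G (4): add. Components now {A} {B} {C} {D} {E} {F,G}
E-G (5): add. Components now {A} {B} {C} {D} {E,F,G}
B-D (11): add. Components now {A} {B,D} {C} {E,F,G}
C-F (15): add. Components now {A} {B,D} {C,E,F,G}
B-C (17): add. Components now {A} {B,C,D,E,F,G}
B-F (20): skip — B and F already connected.
C-E (20): skip — C and E already connected.
A-E (21): add. Components now {A,B,C,D,E,F,G}
Edges rejected before the tree was complete: 2.

2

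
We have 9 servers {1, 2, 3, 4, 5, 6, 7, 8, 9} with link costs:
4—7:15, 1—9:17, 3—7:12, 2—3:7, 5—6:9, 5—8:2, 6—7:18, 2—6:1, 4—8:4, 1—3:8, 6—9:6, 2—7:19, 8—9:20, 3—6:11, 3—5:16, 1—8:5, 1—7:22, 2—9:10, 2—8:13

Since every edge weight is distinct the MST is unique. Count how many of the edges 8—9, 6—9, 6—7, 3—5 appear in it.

Kruskal: consider edges lightest-first.
2—6 (1): add — endpoints in different components.
5—8 (2): add — endpoints in different components.
4—8 (4): add — endpoints in different components.
1—8 (5): add — endpoints in different components.
6—9 (6): add — endpoints in different components.
2—3 (7): add — endpoints in different components.
1—3 (8): add — endpoints in different components.
5—6 (9): skip — 5 and 6 already connected.
2—9 (10): skip — 2 and 9 already connected.
3—6 (11): skip — 3 and 6 already connected.
3—7 (12): add — endpoints in different components.
MST edge set: {2—6, 5—8, 4—8, 1—8, 6—9, 2—3, 1—3, 3—7}.
Of the listed edges, {6—9} are in the MST → 1.

1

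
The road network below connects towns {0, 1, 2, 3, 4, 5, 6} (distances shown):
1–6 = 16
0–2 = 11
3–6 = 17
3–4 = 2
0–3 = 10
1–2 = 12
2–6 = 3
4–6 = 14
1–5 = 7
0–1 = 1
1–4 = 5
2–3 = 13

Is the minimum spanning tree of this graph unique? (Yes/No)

Sort edges by weight, then run Kruskal:
0–1 (1): add — endpoints in different components.
3–4 (2): add — endpoints in different components.
2–6 (3): add — endpoints in different components.
1–4 (5): add — endpoints in different components.
1–5 (7): add — endpoints in different components.
0–3 (10): skip — 0 and 3 already connected.
0–2 (11): add — endpoints in different components.
Every non-tree edge has weight strictly greater than the heaviest edge on the tree path between its endpoints, so the MST is unique.

Yes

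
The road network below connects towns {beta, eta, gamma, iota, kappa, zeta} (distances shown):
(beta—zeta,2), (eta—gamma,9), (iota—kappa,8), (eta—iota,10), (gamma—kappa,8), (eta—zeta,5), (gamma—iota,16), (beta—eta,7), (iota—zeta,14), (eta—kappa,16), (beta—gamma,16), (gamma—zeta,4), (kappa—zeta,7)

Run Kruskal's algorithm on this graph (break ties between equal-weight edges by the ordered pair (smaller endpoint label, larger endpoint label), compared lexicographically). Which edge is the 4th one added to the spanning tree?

Kruskal: consider edges lightest-first.
beta—zeta (2): add. Components now {eta} {iota} {beta,zeta} {kappa} {gamma}
gamma—zeta (4): add. Components now {eta} {iota} {beta,gamma,zeta} {kappa}
eta—zeta (5): add. Components now {beta,eta,gamma,zeta} {iota} {kappa}
beta—eta (7): skip — eta and beta already connected.
kappa—zeta (7): add. Components now {beta,eta,gamma,kappa,zeta} {iota}
gamma—kappa (8): skip — kappa and gamma already connected.
iota—kappa (8): add. Components now {beta,eta,gamma,iota,kappa,zeta}
The 4th edge added is kappa—zeta.

kappa-zeta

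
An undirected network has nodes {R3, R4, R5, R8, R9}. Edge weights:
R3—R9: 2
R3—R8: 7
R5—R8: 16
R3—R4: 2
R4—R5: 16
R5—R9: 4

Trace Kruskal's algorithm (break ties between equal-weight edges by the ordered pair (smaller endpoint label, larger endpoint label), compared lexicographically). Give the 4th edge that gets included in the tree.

R3-R8

Kruskal's algorithm — process edges by increasing weight (ties by edge label):
R3—R4 (2): add. Components now {R9} {R5} {R3,R4} {R8}
R3—R9 (2): add. Components now {R3,R4,R9} {R5} {R8}
R5—R9 (4): add. Components now {R3,R4,R5,R9} {R8}
R3—R8 (7): add. Components now {R3,R4,R5,R8,R9}
The 4th edge added is R3—R8.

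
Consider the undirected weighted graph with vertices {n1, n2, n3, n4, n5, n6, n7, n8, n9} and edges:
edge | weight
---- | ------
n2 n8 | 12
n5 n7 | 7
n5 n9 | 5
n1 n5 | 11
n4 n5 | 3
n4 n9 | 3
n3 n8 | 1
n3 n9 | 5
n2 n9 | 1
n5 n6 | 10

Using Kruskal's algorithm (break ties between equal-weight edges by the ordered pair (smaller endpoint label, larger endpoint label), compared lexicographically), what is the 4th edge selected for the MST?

Sort edges by weight, then run Kruskal:
n2 n9 (1): add — endpoints in different components.
n3 n8 (1): add — endpoints in different components.
n4 n5 (3): add — endpoints in different components.
n4 n9 (3): add — endpoints in different components.
n3 n9 (5): add — endpoints in different components.
n5 n9 (5): skip — n9 and n5 already connected.
n5 n7 (7): add — endpoints in different components.
n5 n6 (10): add — endpoints in different components.
n1 n5 (11): add — endpoints in different components.
The 4th edge added is n4 n9.

n4-n9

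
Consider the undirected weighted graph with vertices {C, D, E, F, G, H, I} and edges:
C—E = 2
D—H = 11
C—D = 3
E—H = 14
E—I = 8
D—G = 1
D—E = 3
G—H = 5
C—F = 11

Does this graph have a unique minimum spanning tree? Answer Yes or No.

Kruskal's algorithm — process edges by increasing weight (ties by edge label):
D—G (1): add — endpoints in different components.
C—E (2): add — endpoints in different components.
C—D (3): add — endpoints in different components.
D—E (3): skip — D and E already connected.
G—H (5): add — endpoints in different components.
E—I (8): add — endpoints in different components.
C—F (11): add — endpoints in different components.
Non-tree edge D—E has weight 3, equal to the heaviest edge on its tree cycle — swapping gives another MST of the same weight. Not unique.

No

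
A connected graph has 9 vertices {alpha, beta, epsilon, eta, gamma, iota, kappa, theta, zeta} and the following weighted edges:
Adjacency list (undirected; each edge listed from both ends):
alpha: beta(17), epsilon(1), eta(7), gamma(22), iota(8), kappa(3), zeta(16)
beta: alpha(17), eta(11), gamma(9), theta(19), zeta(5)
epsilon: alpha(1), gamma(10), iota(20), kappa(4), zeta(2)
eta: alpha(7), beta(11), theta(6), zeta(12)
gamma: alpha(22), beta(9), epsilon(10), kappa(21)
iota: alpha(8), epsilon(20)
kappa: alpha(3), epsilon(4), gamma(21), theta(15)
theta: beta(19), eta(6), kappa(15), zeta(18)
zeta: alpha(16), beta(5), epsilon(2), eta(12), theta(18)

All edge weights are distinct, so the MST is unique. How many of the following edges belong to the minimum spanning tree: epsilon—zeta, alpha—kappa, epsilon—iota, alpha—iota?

Kruskal's algorithm — process edges by increasing weight (ties by edge label):
alpha—epsilon (1): add — endpoints in different components.
epsilon—zeta (2): add — endpoints in different components.
alpha—kappa (3): add — endpoints in different components.
epsilon—kappa (4): skip — epsilon and kappa already connected.
beta—zeta (5): add — endpoints in different components.
eta—theta (6): add — endpoints in different components.
alpha—eta (7): add — endpoints in different components.
alpha—iota (8): add — endpoints in different components.
beta—gamma (9): add — endpoints in different components.
MST edge set: {alpha—epsilon, epsilon—zeta, alpha—kappa, beta—zeta, eta—theta, alpha—eta, alpha—iota, beta—gamma}.
Of the listed edges, {epsilon—zeta, alpha—kappa, alpha—iota} are in the MST → 3.

3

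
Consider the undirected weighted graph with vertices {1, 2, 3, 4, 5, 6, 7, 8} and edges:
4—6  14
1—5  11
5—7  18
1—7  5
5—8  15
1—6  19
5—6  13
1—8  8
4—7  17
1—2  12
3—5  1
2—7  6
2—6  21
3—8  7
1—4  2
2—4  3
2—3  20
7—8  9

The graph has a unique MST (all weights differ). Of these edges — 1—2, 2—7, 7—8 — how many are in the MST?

Kruskal: consider edges lightest-first.
3—5 (1): add — endpoints in different components.
1—4 (2): add — endpoints in different components.
2—4 (3): add — endpoints in different components.
1—7 (5): add — endpoints in different components.
2—7 (6): skip — 2 and 7 already connected.
3—8 (7): add — endpoints in different components.
1—8 (8): add — endpoints in different components.
7—8 (9): skip — 7 and 8 already connected.
1—5 (11): skip — 1 and 5 already connected.
1—2 (12): skip — 1 and 2 already connected.
5—6 (13): add — endpoints in different components.
MST edge set: {3—5, 1—4, 2—4, 1—7, 3—8, 1—8, 5—6}.
Of the listed edges, {} are in the MST → 0.

0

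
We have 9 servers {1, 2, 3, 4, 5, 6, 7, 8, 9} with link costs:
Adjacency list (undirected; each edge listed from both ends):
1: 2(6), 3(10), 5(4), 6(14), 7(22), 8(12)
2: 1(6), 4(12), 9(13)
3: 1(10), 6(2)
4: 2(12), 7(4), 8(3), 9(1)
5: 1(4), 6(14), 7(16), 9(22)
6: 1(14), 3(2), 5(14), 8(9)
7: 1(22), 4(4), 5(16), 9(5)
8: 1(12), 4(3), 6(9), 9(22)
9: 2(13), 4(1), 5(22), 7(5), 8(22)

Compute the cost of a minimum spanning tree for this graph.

Grow the tree from 6 using Prim:
Step 1: cheapest edge leaving the tree is 3–6 (2); add 3.
Step 2: cheapest edge leaving the tree is 6–8 (9); add 8.
Step 3: cheapest edge leaving the tree is 4–8 (3); add 4.
Step 4: cheapest edge leaving the tree is 4–9 (1); add 9.
Step 5: cheapest edge leaving the tree is 4–7 (4); add 7.
Step 6: cheapest edge leaving the tree is 1–3 (10); add 1.
Step 7: cheapest edge leaving the tree is 1–5 (4); add 5.
Step 8: cheapest edge leaving the tree is 1–2 (6); add 2.
MST edges: 3–6, 6–8, 4–8, 4–9, 4–7, 1–3, 1–5, 1–2; total weight 2+9+3+1+4+10+4+6 = 39.

39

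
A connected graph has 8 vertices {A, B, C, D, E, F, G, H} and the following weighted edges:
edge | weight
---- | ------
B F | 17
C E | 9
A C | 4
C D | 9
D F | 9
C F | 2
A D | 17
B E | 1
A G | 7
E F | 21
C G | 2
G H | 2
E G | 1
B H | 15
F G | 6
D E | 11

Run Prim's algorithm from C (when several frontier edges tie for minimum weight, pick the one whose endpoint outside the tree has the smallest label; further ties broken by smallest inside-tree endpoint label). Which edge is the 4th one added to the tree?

Prim, starting at C.
Step 1: cheapest edge leaving the tree is C F (2); add F.
Step 2: cheapest edge leaving the tree is C G (2); add G.
Step 3: cheapest edge leaving the tree is E G (1); add E.
Step 4: cheapest edge leaving the tree is B E (1); add B.
Step 5: cheapest edge leaving the tree is G H (2); add H.
Step 6: cheapest edge leaving the tree is A C (4); add A.
Step 7: cheapest edge leaving the tree is C D (9); add D.
The 4th edge added is B E.

B-E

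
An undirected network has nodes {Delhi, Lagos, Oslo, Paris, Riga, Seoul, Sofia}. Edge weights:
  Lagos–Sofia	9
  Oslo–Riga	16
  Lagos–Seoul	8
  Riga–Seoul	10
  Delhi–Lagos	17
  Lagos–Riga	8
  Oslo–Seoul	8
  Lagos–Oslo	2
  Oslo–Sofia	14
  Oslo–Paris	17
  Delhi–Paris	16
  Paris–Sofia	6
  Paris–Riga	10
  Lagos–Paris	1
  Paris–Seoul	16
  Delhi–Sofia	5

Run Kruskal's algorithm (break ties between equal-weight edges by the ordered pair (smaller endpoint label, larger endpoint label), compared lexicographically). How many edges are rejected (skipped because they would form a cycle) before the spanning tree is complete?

Kruskal's algorithm — process edges by increasing weight (ties by edge label):
Lagos–Paris (1): add. Components now {Oslo} {Sofia} {Seoul} {Riga} {Delhi} {Lagos,Paris}
Lagos–Oslo (2): add. Components now {Lagos,Oslo,Paris} {Sofia} {Seoul} {Riga} {Delhi}
Delhi–Sofia (5): add. Components now {Lagos,Oslo,Paris} {Delhi,Sofia} {Seoul} {Riga}
Paris–Sofia (6): add. Components now {Delhi,Lagos,Oslo,Paris,Sofia} {Seoul} {Riga}
Lagos–Riga (8): add. Components now {Delhi,Lagos,Oslo,Paris,Riga,Sofia} {Seoul}
Lagos–Seoul (8): add. Components now {Delhi,Lagos,Oslo,Paris,Riga,Seoul,Sofia}
Edges rejected before the tree was complete: 0.

0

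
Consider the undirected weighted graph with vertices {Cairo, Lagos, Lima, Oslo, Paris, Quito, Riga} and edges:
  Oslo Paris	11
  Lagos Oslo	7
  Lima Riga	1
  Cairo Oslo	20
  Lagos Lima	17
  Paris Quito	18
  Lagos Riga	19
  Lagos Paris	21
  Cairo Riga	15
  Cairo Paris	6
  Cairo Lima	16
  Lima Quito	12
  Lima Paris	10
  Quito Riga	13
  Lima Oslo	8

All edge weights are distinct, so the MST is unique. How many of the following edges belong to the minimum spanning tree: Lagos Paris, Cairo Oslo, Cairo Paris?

Kruskal: consider edges lightest-first.
Lima Riga (1): add — endpoints in different components.
Cairo Paris (6): add — endpoints in different components.
Lagos Oslo (7): add — endpoints in different components.
Lima Oslo (8): add — endpoints in different components.
Lima Paris (10): add — endpoints in different components.
Oslo Paris (11): skip — Paris and Oslo already connected.
Lima Quito (12): add — endpoints in different components.
MST edge set: {Lima Riga, Cairo Paris, Lagos Oslo, Lima Oslo, Lima Paris, Lima Quito}.
Of the listed edges, {Cairo Paris} are in the MST → 1.

1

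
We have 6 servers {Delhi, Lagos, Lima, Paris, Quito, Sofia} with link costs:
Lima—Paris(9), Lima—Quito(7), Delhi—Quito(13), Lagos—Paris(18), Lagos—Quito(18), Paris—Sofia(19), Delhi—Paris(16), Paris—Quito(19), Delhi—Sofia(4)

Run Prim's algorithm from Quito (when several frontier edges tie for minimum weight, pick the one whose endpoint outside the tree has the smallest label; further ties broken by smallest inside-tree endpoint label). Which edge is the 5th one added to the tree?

Prim, starting at Quito.
Step 1: frontier [Lima—Quito 7, Delhi—Quito 13, Lagos—Quito 18, Paris—Quito 19] → take Lima—Quito (7); add Lima.
Step 2: frontier [Lima—Paris 9, Delhi—Quito 13, Lagos—Quito 18, Paris—Quito 19] → take Lima—Paris (9); add Paris.
Step 3: frontier [Delhi—Paris 16, Lagos—Paris 18, Paris—Sofia 19, Delhi—Quito 13, Lagos—Quito 18] → take Delhi—Quito (13); add Delhi.
Step 4: frontier [Delhi—Sofia 4, Lagos—Paris 18, Paris—Sofia 19, Lagos—Quito 18] → take Delhi—Sofia (4); add Sofia.
Step 5: frontier [Lagos—Paris 18, Lagos—Quito 18] → take Lagos—Paris (18); add Lagos.
The 5th edge added is Lagos—Paris.

Lagos-Paris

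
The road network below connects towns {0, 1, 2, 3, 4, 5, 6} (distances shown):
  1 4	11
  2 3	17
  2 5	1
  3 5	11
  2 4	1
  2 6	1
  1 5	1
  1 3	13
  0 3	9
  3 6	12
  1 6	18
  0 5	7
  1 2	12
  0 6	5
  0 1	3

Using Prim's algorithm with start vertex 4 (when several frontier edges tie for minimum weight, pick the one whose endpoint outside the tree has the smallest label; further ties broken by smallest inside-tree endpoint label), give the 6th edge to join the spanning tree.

0-3

Prim, starting at 4.
Step 1: cheapest edge leaving the tree is 2 4 (1); add 2.
Step 2: cheapest edge leaving the tree is 2 5 (1); add 5.
Step 3: cheapest edge leaving the tree is 1 5 (1); add 1.
Step 4: cheapest edge leaving the tree is 2 6 (1); add 6.
Step 5: cheapest edge leaving the tree is 0 1 (3); add 0.
Step 6: cheapest edge leaving the tree is 0 3 (9); add 3.
The 6th edge added is 0 3.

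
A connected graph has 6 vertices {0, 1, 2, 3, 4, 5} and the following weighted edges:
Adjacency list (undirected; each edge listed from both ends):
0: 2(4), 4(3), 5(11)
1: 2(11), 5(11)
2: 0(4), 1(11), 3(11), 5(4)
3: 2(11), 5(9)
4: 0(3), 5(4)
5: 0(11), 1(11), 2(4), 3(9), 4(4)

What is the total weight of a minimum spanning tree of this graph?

Kruskal: consider edges lightest-first.
0–4 (3): add. Components now {0,4} {1} {2} {3} {5}
0–2 (4): add. Components now {0,2,4} {1} {3} {5}
2–5 (4): add. Components now {0,2,4,5} {1} {3}
4–5 (4): skip — 4 and 5 already connected.
3–5 (9): add. Components now {0,2,3,4,5} {1}
0–5 (11): skip — 0 and 5 already connected.
1–2 (11): add. Components now {0,1,2,3,4,5}
MST edges: 0–4, 0–2, 2–5, 3–5, 1–2; total weight 3+4+4+9+11 = 31.

31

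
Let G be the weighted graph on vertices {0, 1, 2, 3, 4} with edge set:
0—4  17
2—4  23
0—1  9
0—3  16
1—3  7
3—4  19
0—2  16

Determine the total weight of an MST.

49

Prim, starting at 3.
Step 1: frontier [1—3 7, 0—3 16, 3—4 19] → take 1—3 (7); add 1.
Step 2: frontier [0—1 9, 0—3 16, 3—4 19] → take 0—1 (9); add 0.
Step 3: frontier [0—2 16, 0—4 17, 3—4 19] → take 0—2 (16); add 2.
Step 4: frontier [0—4 17, 2—4 23, 3—4 19] → take 0—4 (17); add 4.
MST edges: 1—3, 0—1, 0—2, 0—4; total weight 7+9+16+17 = 49.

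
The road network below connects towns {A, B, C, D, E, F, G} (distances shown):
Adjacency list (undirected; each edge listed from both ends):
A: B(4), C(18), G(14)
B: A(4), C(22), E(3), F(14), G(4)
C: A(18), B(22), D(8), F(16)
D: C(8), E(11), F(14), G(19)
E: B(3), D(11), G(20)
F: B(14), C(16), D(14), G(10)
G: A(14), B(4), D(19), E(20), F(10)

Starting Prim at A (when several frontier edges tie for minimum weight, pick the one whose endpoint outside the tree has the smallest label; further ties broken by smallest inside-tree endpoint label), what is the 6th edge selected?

Prim's algorithm from A:
Step 1: frontier [A-B 4, A-G 14, A-C 18] → take A-B (4); add B.
Step 2: frontier [A-G 14, A-C 18, B-E 3, B-G 4, B-F 14, B-C 22] → take B-E (3); add E.
Step 3: frontier [A-G 14, A-C 18, B-G 4, B-F 14, B-C 22, D-E 11, E-G 20] → take B-G (4); add G.
Step 4: frontier [A-C 18, B-F 14, B-C 22, D-E 11, F-G 10, D-G 19] → take F-G (10); add F.
Step 5: frontier [A-C 18, B-C 22, D-E 11, D-F 14, C-F 16, D-G 19] → take D-E (11); add D.
Step 6: frontier [A-C 18, B-C 22, C-D 8, C-F 16] → take C-D (8); add C.
The 6th edge added is C-D.

C-D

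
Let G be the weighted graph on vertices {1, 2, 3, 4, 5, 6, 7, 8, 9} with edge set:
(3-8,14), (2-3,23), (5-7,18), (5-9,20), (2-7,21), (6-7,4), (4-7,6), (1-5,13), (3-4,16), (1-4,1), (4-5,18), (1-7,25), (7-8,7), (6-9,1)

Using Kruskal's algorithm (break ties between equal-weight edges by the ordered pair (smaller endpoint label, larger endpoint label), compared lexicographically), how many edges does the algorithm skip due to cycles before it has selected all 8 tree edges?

4

Sort edges by weight, then run Kruskal:
1-4 (1): add — endpoints in different components.
6-9 (1): add — endpoints in different components.
6-7 (4): add — endpoints in different components.
4-7 (6): add — endpoints in different components.
7-8 (7): add — endpoints in different components.
1-5 (13): add — endpoints in different components.
3-8 (14): add — endpoints in different components.
3-4 (16): skip — 3 and 4 already connected.
4-5 (18): skip — 4 and 5 already connected.
5-7 (18): skip — 5 and 7 already connected.
5-9 (20): skip — 5 and 9 already connected.
2-7 (21): add — endpoints in different components.
Edges rejected before the tree was complete: 4.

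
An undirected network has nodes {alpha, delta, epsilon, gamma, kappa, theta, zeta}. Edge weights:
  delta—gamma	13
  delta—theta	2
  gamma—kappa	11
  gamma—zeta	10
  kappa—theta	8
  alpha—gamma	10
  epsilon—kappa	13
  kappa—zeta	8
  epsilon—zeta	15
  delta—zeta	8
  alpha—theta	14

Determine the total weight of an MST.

51

Prim's algorithm from alpha:
Step 1: frontier [alpha—gamma 10, alpha—theta 14] → take alpha—gamma (10); add gamma.
Step 2: frontier [alpha—theta 14, gamma—zeta 10, gamma—kappa 11, delta—gamma 13] → take gamma—zeta (10); add zeta.
Step 3: frontier [alpha—theta 14, gamma—kappa 11, delta—gamma 13, delta—zeta 8, kappa—zeta 8, epsilon—zeta 15] → take delta—zeta (8); add delta.
Step 4: frontier [alpha—theta 14, delta—theta 2, gamma—kappa 11, kappa—zeta 8, epsilon—zeta 15] → take delta—theta (2); add theta.
Step 5: frontier [gamma—kappa 11, kappa—theta 8, kappa—zeta 8, epsilon—zeta 15] → take kappa—theta (8); add kappa.
Step 6: frontier [epsilon—kappa 13, epsilon—zeta 15] → take epsilon—kappa (13); add epsilon.
MST edges: alpha—gamma, gamma—zeta, delta—zeta, delta—theta, kappa—theta, epsilon—kappa; total weight 10+10+8+2+8+13 = 51.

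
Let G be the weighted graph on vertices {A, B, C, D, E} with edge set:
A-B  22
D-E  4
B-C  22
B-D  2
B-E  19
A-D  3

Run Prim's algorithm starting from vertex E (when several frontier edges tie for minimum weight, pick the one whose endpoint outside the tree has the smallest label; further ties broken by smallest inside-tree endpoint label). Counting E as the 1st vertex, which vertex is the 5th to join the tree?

C

Prim, starting at E.
Step 1: cheapest edge leaving the tree is D-E (4); add D.
Step 2: cheapest edge leaving the tree is B-D (2); add B.
Step 3: cheapest edge leaving the tree is A-D (3); add A.
Step 4: cheapest edge leaving the tree is B-C (22); add C.
Vertex order: E, D, B, A, C. The 5th vertex is C.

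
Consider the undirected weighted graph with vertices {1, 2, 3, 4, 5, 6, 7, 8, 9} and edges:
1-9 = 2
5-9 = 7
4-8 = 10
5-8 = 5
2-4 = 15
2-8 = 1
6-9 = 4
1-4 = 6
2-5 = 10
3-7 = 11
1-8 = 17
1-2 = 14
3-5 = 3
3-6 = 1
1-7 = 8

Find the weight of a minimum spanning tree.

Kruskal's algorithm — process edges by increasing weight (ties by edge label):
2-8 (1): add — endpoints in different components.
3-6 (1): add — endpoints in different components.
1-9 (2): add — endpoints in different components.
3-5 (3): add — endpoints in different components.
6-9 (4): add — endpoints in different components.
5-8 (5): add — endpoints in different components.
1-4 (6): add — endpoints in different components.
5-9 (7): skip — 5 and 9 already connected.
1-7 (8): add — endpoints in different components.
MST edges: 2-8, 3-6, 1-9, 3-5, 6-9, 5-8, 1-4, 1-7; total weight 1+1+2+3+4+5+6+8 = 30.

30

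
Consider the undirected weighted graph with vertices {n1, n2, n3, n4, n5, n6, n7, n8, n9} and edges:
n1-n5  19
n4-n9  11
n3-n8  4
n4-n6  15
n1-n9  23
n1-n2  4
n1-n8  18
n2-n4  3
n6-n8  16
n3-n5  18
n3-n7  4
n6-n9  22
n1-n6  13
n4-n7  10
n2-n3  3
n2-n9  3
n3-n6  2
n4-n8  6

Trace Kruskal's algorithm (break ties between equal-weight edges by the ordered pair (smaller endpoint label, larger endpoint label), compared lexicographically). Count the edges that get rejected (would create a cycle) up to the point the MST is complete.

Kruskal's algorithm — process edges by increasing weight (ties by edge label):
n3-n6 (2): add — endpoints in different components.
n2-n3 (3): add — endpoints in different components.
n2-n4 (3): add — endpoints in different components.
n2-n9 (3): add — endpoints in different components.
n1-n2 (4): add — endpoints in different components.
n3-n7 (4): add — endpoints in different components.
n3-n8 (4): add — endpoints in different components.
n4-n8 (6): skip — n8 and n4 already connected.
n4-n7 (10): skip — n4 and n7 already connected.
n4-n9 (11): skip — n9 and n4 already connected.
n1-n6 (13): skip — n6 and n1 already connected.
n4-n6 (15): skip — n6 and n4 already connected.
n6-n8 (16): skip — n6 and n8 already connected.
n1-n8 (18): skip — n8 and n1 already connected.
n3-n5 (18): add — endpoints in different components.
Edges rejected before the tree was complete: 7.

7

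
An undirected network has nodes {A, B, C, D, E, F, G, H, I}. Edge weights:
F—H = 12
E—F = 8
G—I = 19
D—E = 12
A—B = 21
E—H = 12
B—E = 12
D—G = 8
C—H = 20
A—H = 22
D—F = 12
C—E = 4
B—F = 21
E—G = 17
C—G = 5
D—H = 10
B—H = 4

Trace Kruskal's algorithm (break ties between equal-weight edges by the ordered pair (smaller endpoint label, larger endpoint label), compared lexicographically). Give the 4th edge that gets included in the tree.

D-G

Kruskal's algorithm — process edges by increasing weight (ties by edge label):
B—H (4): add — endpoints in different components.
C—E (4): add — endpoints in different components.
C—G (5): add — endpoints in different components.
D—G (8): add — endpoints in different components.
E—F (8): add — endpoints in different components.
D—H (10): add — endpoints in different components.
B—E (12): skip — B and E already connected.
D—E (12): skip — D and E already connected.
D—F (12): skip — D and F already connected.
E—H (12): skip — E and H already connected.
F—H (12): skip — F and H already connected.
E—G (17): skip — E and G already connected.
G—I (19): add — endpoints in different components.
C—H (20): skip — C and H already connected.
A—B (21): add — endpoints in different components.
The 4th edge added is D—G.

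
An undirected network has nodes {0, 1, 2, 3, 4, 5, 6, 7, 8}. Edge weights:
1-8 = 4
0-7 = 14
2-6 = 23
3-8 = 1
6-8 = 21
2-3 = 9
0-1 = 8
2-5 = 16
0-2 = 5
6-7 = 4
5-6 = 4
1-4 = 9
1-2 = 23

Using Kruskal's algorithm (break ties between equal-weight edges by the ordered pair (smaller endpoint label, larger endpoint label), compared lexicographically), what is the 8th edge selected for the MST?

Sort edges by weight, then run Kruskal:
3-8 (1): add — endpoints in different components.
1-8 (4): add — endpoints in different components.
5-6 (4): add — endpoints in different components.
6-7 (4): add — endpoints in different components.
0-2 (5): add — endpoints in different components.
0-1 (8): add — endpoints in different components.
1-4 (9): add — endpoints in different components.
2-3 (9): skip — 2 and 3 already connected.
0-7 (14): add — endpoints in different components.
The 8th edge added is 0-7.

0-7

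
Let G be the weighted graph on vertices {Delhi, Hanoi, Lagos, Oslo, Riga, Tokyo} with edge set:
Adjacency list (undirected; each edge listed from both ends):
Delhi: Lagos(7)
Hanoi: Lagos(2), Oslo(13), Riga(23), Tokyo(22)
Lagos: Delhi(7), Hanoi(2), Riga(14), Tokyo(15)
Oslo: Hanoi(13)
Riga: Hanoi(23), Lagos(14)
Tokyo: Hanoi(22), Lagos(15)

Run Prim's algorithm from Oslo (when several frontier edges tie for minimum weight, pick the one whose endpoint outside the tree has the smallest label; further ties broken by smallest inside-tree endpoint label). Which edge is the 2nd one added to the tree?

Hanoi-Lagos

Grow the tree from Oslo using Prim:
Step 1: cheapest edge leaving the tree is Hanoi—Oslo (13); add Hanoi.
Step 2: cheapest edge leaving the tree is Hanoi—Lagos (2); add Lagos.
Step 3: cheapest edge leaving the tree is Delhi—Lagos (7); add Delhi.
Step 4: cheapest edge leaving the tree is Lagos—Riga (14); add Riga.
Step 5: cheapest edge leaving the tree is Lagos—Tokyo (15); add Tokyo.
The 2nd edge added is Hanoi—Lagos.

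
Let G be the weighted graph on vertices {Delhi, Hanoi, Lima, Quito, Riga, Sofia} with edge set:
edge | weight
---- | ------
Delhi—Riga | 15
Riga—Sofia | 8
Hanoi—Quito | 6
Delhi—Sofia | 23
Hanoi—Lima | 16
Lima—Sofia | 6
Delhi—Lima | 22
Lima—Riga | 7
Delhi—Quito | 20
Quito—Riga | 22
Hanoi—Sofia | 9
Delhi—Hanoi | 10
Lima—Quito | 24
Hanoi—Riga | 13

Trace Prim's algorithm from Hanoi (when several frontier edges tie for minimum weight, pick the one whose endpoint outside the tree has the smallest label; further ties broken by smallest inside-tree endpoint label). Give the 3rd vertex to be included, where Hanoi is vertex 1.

Grow the tree from Hanoi using Prim:
Step 1: cheapest edge leaving the tree is Hanoi—Quito (6); add Quito.
Step 2: cheapest edge leaving the tree is Hanoi—Sofia (9); add Sofia.
Step 3: cheapest edge leaving the tree is Lima—Sofia (6); add Lima.
Step 4: cheapest edge leaving the tree is Lima—Riga (7); add Riga.
Step 5: cheapest edge leaving the tree is Delhi—Hanoi (10); add Delhi.
Vertex order: Hanoi, Quito, Sofia, Lima, Riga, Delhi. The 3rd vertex is Sofia.

Sofia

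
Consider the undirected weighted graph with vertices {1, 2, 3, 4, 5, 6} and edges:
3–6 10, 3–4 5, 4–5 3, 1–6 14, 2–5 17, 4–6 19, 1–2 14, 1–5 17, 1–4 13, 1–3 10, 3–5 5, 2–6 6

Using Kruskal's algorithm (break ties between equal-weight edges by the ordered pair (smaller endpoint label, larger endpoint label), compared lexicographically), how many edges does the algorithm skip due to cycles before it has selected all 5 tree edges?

Kruskal: consider edges lightest-first.
4–5 (3): add. Components now {1} {2} {3} {4,5} {6}
3–4 (5): add. Components now {1} {2} {3,4,5} {6}
3–5 (5): skip — 3 and 5 already connected.
2–6 (6): add. Components now {1} {2,6} {3,4,5}
1–3 (10): add. Components now {1,3,4,5} {2,6}
3–6 (10): add. Components now {1,2,3,4,5,6}
Edges rejected before the tree was complete: 1.

1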